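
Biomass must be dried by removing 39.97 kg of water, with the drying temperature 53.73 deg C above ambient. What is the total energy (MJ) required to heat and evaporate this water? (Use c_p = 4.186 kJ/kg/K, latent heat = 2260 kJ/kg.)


E = m_water * (4.186 * dT + 2260) / 1000
= 39.97 * (4.186 * 53.73 + 2260) / 1000
= 99.3220 MJ

99.3220 MJ


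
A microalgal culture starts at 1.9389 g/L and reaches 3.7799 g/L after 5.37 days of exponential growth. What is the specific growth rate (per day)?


mu = ln(X2/X1) / dt
= ln(3.7799/1.9389) / 5.37
= 0.1243 per day

0.1243 per day


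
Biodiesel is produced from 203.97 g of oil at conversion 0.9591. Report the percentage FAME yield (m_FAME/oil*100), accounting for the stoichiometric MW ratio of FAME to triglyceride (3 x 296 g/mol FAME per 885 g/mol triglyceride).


m_FAME = oil * conv * (3 * 296 / 885) = oil * conv * (888/885)
= 203.97 * 0.9591 * 888 / 885
= 196.2908 g
Y = m_FAME / oil * 100 = conv * (888/885) * 100
= 0.9591 * 888 / 885 * 100
= 96.24%

96.24%


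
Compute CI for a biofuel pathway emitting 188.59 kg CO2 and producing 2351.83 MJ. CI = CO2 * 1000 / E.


CI = CO2 * 1000 / E
= 188.59 * 1000 / 2351.83
= 80.1886 g CO2/MJ

80.1886 g CO2/MJ


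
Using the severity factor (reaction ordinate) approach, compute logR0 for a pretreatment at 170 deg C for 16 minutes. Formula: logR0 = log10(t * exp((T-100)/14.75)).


logR0 = log10(t * exp((T - 100) / 14.75))
= log10(16 * exp((170 - 100) / 14.75))
= 3.2652

3.2652


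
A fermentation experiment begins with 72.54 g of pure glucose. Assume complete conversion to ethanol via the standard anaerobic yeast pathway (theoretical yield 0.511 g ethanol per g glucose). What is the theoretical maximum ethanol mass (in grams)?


Theoretical ethanol yield: m_EtOH = 0.511 * m_glucose
m_EtOH = 0.511 * 72.54 = 37.0679 g

37.0679 g


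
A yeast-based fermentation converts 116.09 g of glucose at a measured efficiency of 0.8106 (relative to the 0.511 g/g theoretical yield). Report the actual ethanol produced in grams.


Actual ethanol: m = 0.511 * 116.09 * 0.8106
m = 48.0864 g

48.0864 g


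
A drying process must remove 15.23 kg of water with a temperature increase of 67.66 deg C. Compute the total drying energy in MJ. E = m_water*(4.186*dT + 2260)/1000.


E = m_water * (4.186 * dT + 2260) / 1000
= 15.23 * (4.186 * 67.66 + 2260) / 1000
= 38.7333 MJ

38.7333 MJ


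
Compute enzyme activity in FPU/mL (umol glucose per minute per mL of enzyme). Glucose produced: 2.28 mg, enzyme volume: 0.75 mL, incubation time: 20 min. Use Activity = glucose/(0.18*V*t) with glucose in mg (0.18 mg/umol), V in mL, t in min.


Activity = glucose_mg / (0.18 mg/umol * V_mL * t_min)
= 2.28 / (0.18 * 0.75 * 20)
= 0.8444 FPU/mL

0.8444 FPU/mL


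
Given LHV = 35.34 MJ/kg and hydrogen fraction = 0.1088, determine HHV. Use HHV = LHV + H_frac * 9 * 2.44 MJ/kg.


HHV = LHV + H_frac * 9 * 2.44
= 35.34 + 0.1088 * 9 * 2.44
= 37.7292 MJ/kg

37.7292 MJ/kg


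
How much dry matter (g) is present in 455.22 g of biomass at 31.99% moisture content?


Wd = Ww * (1 - MC/100)
= 455.22 * (1 - 31.99/100)
= 309.5951 g

309.5951 g


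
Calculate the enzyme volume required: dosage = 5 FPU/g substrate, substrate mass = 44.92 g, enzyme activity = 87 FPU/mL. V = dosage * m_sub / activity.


V = dosage * m_sub / activity
V = 5 * 44.92 / 87
V = 2.5816 mL

2.5816 mL


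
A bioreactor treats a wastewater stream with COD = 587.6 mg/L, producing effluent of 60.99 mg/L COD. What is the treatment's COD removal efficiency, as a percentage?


eta = (COD_in - COD_out) / COD_in * 100
= (587.6 - 60.99) / 587.6 * 100
= 89.6205%

89.6205%


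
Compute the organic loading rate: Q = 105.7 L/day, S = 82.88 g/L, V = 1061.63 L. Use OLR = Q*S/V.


OLR = Q * S / V
= 105.7 * 82.88 / 1061.63
= 8.2519 g/L/day

8.2519 g/L/day


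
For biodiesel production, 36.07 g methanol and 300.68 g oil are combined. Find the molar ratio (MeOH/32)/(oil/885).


Molar ratio = n_MeOH / n_oil = (MeOH/32) / (oil/885) = (MeOH * 885) / (32 * oil)
= (36.07 * 885) / (32 * 300.68)
= 3.3177

3.3177


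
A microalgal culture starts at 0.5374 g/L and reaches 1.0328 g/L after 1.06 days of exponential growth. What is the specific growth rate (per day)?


mu = ln(X2/X1) / dt
= ln(1.0328/0.5374) / 1.06
= 0.6163 per day

0.6163 per day


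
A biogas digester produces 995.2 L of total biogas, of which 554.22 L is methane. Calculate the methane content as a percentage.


CH4% = V_CH4 / V_total * 100
= 554.22 / 995.2 * 100
= 55.6893%

55.6893%


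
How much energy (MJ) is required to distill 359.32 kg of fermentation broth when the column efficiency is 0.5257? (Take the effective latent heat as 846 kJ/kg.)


E = m * 846 / (eta * 1000)
= 359.32 * 846 / (0.5257 * 1000)
= 578.2475 MJ

578.2475 MJ


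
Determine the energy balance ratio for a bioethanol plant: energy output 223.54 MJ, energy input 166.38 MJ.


EROI = E_out / E_in
= 223.54 / 166.38
= 1.3436

1.3436


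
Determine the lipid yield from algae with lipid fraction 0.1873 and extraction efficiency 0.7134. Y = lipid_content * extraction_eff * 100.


Y = lipid_content * extraction_eff * 100
= 0.1873 * 0.7134 * 100
= 13.3620%

13.3620%


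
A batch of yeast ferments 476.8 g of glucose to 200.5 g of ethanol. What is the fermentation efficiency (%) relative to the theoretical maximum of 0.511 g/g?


Fermentation efficiency = (actual / (0.511 * glucose)) * 100
= (200.5 / (0.511 * 476.8)) * 100
= 82.2919%

82.2919%


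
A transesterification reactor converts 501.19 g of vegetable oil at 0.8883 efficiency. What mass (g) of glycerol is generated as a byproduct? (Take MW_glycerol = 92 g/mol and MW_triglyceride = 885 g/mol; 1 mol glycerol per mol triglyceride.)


glycerol = oil * conv * (92/885)
= 501.19 * 0.8883 * 92 / 885
= 46.2814 g

46.2814 g


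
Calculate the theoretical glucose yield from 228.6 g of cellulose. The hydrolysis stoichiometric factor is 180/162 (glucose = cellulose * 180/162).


glucose = cellulose * 180/162
= 228.6 * 180/162
= 254.0000 g

254.0000 g


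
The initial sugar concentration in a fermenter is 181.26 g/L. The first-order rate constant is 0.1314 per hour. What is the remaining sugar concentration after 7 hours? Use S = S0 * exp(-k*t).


S = S0 * exp(-k * t)
S = 181.26 * exp(-0.1314 * 7)
S = 72.2500 g/L

72.2500 g/L


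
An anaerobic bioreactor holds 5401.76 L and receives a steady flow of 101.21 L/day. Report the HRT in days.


HRT = V / Q
= 5401.76 / 101.21
= 53.3718 days

53.3718 days


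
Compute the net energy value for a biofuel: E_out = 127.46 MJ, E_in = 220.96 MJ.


NEV = E_out - E_in
= 127.46 - 220.96
= -93.5000 MJ

-93.5000 MJ


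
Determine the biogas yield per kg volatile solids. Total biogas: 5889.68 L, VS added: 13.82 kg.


Y = V / VS
= 5889.68 / 13.82
= 426.1708 L/kg VS

426.1708 L/kg VS


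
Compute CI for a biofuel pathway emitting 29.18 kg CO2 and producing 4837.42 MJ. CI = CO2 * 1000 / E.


CI = CO2 * 1000 / E
= 29.18 * 1000 / 4837.42
= 6.0321 g CO2/MJ

6.0321 g CO2/MJ


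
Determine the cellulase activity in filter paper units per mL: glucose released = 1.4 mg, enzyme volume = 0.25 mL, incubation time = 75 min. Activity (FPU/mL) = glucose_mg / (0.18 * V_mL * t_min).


Activity = glucose_mg / (0.18 mg/umol * V_mL * t_min)
= 1.4 / (0.18 * 0.25 * 75)
= 0.4148 FPU/mL

0.4148 FPU/mL


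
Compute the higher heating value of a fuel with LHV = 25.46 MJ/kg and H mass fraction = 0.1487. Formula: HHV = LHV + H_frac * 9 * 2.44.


HHV = LHV + H_frac * 9 * 2.44
= 25.46 + 0.1487 * 9 * 2.44
= 28.7255 MJ/kg

28.7255 MJ/kg


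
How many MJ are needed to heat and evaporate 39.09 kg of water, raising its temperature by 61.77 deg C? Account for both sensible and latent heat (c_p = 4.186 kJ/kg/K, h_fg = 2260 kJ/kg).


E = m_water * (4.186 * dT + 2260) / 1000
= 39.09 * (4.186 * 61.77 + 2260) / 1000
= 98.4509 MJ

98.4509 MJ


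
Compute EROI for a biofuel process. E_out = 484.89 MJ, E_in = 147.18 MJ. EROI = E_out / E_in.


EROI = E_out / E_in
= 484.89 / 147.18
= 3.2945

3.2945


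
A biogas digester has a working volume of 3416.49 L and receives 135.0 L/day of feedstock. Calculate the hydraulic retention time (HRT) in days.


HRT = V / Q
= 3416.49 / 135.0
= 25.3073 days

25.3073 days


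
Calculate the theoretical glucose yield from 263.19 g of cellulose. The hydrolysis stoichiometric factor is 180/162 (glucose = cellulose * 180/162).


glucose = cellulose * 180/162
= 263.19 * 180/162
= 292.4333 g

292.4333 g


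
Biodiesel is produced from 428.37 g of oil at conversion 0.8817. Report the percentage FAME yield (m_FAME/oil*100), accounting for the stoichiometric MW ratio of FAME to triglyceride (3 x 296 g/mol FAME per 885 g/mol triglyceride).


m_FAME = oil * conv * (3 * 296 / 885) = oil * conv * (888/885)
= 428.37 * 0.8817 * 888 / 885
= 378.9741 g
Y = m_FAME / oil * 100 = conv * (888/885) * 100
= 0.8817 * 888 / 885 * 100
= 88.47%

88.47%


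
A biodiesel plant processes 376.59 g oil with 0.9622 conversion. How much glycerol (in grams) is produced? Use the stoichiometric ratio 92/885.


glycerol = oil * conv * (92/885)
= 376.59 * 0.9622 * 92 / 885
= 37.6685 g

37.6685 g


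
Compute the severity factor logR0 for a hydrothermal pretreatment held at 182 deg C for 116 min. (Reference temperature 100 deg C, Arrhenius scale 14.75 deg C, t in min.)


logR0 = log10(t * exp((T - 100) / 14.75))
= log10(116 * exp((182 - 100) / 14.75))
= 4.4788

4.4788


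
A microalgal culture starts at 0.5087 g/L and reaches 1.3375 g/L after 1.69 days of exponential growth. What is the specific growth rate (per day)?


mu = ln(X2/X1) / dt
= ln(1.3375/0.5087) / 1.69
= 0.5720 per day

0.5720 per day


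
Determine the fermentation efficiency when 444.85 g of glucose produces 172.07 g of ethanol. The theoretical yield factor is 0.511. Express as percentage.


Fermentation efficiency = (actual / (0.511 * glucose)) * 100
= (172.07 / (0.511 * 444.85)) * 100
= 75.6956%

75.6956%


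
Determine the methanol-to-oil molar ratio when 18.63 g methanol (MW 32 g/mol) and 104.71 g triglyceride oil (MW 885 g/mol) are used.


Molar ratio = n_MeOH / n_oil = (MeOH/32) / (oil/885) = (MeOH * 885) / (32 * oil)
= (18.63 * 885) / (32 * 104.71)
= 4.9206

4.9206


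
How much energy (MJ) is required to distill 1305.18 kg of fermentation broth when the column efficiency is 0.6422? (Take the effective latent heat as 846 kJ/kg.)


E = m * 846 / (eta * 1000)
= 1305.18 * 846 / (0.6422 * 1000)
= 1719.3745 MJ

1719.3745 MJ


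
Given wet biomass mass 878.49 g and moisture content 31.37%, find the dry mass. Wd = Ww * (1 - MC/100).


Wd = Ww * (1 - MC/100)
= 878.49 * (1 - 31.37/100)
= 602.9077 g

602.9077 g


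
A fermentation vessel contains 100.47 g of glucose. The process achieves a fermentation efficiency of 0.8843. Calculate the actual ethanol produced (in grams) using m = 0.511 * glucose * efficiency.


Actual ethanol: m = 0.511 * 100.47 * 0.8843
m = 45.4001 g

45.4001 g


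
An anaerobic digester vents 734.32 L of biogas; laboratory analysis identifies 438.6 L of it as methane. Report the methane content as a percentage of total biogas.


CH4% = V_CH4 / V_total * 100
= 438.6 / 734.32 * 100
= 59.7287%

59.7287%


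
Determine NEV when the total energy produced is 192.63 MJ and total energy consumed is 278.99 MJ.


NEV = E_out - E_in
= 192.63 - 278.99
= -86.3600 MJ

-86.3600 MJ


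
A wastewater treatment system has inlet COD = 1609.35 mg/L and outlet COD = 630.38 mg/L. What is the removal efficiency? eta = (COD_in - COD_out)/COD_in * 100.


eta = (COD_in - COD_out) / COD_in * 100
= (1609.35 - 630.38) / 1609.35 * 100
= 60.8301%

60.8301%


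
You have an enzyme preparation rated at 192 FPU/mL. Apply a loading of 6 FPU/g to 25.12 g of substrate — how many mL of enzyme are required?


V = dosage * m_sub / activity
V = 6 * 25.12 / 192
V = 0.7850 mL

0.7850 mL


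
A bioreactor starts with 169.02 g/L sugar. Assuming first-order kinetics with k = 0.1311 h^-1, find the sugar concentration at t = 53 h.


S = S0 * exp(-k * t)
S = 169.02 * exp(-0.1311 * 53)
S = 0.1623 g/L

0.1623 g/L


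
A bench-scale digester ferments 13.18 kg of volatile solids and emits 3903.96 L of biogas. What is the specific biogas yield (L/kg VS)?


Y = V / VS
= 3903.96 / 13.18
= 296.2033 L/kg VS

296.2033 L/kg VS


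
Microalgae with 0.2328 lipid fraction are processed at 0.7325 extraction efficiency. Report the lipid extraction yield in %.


Y = lipid_content * extraction_eff * 100
= 0.2328 * 0.7325 * 100
= 17.0526%

17.0526%


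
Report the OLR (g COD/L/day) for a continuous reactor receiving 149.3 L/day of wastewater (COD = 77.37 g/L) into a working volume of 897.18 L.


OLR = Q * S / V
= 149.3 * 77.37 / 897.18
= 12.8752 g/L/day

12.8752 g/L/day


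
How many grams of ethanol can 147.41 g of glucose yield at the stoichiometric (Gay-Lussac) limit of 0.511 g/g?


Theoretical ethanol yield: m_EtOH = 0.511 * m_glucose
m_EtOH = 0.511 * 147.41 = 75.3265 g

75.3265 g


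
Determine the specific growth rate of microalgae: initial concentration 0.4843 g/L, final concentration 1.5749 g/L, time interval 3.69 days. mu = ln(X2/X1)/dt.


mu = ln(X2/X1) / dt
= ln(1.5749/0.4843) / 3.69
= 0.3196 per day

0.3196 per day


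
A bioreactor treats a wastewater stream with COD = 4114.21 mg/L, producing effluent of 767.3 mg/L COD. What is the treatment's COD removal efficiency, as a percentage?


eta = (COD_in - COD_out) / COD_in * 100
= (4114.21 - 767.3) / 4114.21 * 100
= 81.3500%

81.3500%


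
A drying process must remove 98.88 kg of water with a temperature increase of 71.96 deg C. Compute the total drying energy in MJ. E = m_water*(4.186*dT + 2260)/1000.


E = m_water * (4.186 * dT + 2260) / 1000
= 98.88 * (4.186 * 71.96 + 2260) / 1000
= 253.2539 MJ

253.2539 MJ


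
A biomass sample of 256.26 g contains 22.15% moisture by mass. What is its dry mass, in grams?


Wd = Ww * (1 - MC/100)
= 256.26 * (1 - 22.15/100)
= 199.4984 g

199.4984 g


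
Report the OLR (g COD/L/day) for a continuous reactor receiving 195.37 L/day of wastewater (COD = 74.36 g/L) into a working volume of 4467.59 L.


OLR = Q * S / V
= 195.37 * 74.36 / 4467.59
= 3.2518 g/L/day

3.2518 g/L/day


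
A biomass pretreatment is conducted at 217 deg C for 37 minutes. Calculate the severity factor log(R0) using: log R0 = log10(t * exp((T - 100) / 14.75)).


logR0 = log10(t * exp((T - 100) / 14.75))
= log10(37 * exp((217 - 100) / 14.75))
= 5.0131

5.0131


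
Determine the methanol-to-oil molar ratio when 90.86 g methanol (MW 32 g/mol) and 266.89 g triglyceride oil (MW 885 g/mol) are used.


Molar ratio = n_MeOH / n_oil = (MeOH/32) / (oil/885) = (MeOH * 885) / (32 * oil)
= (90.86 * 885) / (32 * 266.89)
= 9.4153

9.4153


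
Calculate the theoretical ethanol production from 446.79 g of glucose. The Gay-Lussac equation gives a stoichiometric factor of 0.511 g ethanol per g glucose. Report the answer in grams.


Theoretical ethanol yield: m_EtOH = 0.511 * m_glucose
m_EtOH = 0.511 * 446.79 = 228.3097 g

228.3097 g


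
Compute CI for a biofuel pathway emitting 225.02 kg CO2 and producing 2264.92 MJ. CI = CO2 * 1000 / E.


CI = CO2 * 1000 / E
= 225.02 * 1000 / 2264.92
= 99.3501 g CO2/MJ

99.3501 g CO2/MJ


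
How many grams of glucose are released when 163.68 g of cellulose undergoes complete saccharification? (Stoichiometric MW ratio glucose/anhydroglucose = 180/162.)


glucose = cellulose * 180/162
= 163.68 * 180/162
= 181.8667 g

181.8667 g


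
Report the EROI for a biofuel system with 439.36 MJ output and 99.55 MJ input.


EROI = E_out / E_in
= 439.36 / 99.55
= 4.4135

4.4135


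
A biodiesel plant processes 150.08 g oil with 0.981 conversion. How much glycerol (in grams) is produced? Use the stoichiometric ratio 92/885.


glycerol = oil * conv * (92/885)
= 150.08 * 0.981 * 92 / 885
= 15.3051 g

15.3051 g


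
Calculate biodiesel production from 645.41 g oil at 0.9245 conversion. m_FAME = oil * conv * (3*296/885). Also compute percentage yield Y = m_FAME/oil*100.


m_FAME = oil * conv * (3 * 296 / 885) = oil * conv * (888/885)
= 645.41 * 0.9245 * 888 / 885
= 598.7042 g
Y = m_FAME / oil * 100 = conv * (888/885) * 100
= 0.9245 * 888 / 885 * 100
= 92.76%

598.7042 g FAME; Y = 92.76%


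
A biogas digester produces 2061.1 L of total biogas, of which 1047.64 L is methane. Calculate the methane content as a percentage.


CH4% = V_CH4 / V_total * 100
= 1047.64 / 2061.1 * 100
= 50.8292%

50.8292%


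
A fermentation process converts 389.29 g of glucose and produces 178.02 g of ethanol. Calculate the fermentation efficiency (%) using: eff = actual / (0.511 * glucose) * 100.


Fermentation efficiency = (actual / (0.511 * glucose)) * 100
= (178.02 / (0.511 * 389.29)) * 100
= 89.4900%

89.4900%


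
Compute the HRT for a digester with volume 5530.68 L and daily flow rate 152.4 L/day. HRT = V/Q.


HRT = V / Q
= 5530.68 / 152.4
= 36.2906 days

36.2906 days


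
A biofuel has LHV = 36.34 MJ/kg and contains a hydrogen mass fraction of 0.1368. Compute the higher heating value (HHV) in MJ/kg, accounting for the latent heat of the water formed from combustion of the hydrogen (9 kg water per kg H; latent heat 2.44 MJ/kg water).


HHV = LHV + H_frac * 9 * 2.44
= 36.34 + 0.1368 * 9 * 2.44
= 39.3441 MJ/kg

39.3441 MJ/kg


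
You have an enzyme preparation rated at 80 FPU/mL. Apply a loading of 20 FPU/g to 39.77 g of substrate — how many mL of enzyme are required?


V = dosage * m_sub / activity
V = 20 * 39.77 / 80
V = 9.9425 mL

9.9425 mL


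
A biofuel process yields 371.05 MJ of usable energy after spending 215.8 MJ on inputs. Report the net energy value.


NEV = E_out - E_in
= 371.05 - 215.8
= 155.2500 MJ

155.2500 MJ


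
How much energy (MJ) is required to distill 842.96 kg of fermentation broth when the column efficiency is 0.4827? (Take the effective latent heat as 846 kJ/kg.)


E = m * 846 / (eta * 1000)
= 842.96 * 846 / (0.4827 * 1000)
= 1477.4066 MJ

1477.4066 MJ


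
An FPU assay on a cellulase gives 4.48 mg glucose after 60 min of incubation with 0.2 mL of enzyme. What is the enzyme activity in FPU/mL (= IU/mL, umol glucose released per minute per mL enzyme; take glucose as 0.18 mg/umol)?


Activity = glucose_mg / (0.18 mg/umol * V_mL * t_min)
= 4.48 / (0.18 * 0.2 * 60)
= 2.0741 FPU/mL

2.0741 FPU/mL


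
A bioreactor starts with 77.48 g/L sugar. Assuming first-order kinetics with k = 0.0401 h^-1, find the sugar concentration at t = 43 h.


S = S0 * exp(-k * t)
S = 77.48 * exp(-0.0401 * 43)
S = 13.8145 g/L

13.8145 g/L


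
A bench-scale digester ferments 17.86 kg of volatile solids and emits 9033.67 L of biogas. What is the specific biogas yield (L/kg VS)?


Y = V / VS
= 9033.67 / 17.86
= 505.8046 L/kg VS

505.8046 L/kg VS


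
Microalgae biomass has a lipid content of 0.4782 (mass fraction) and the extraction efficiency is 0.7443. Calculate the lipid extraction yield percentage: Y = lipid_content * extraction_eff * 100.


Y = lipid_content * extraction_eff * 100
= 0.4782 * 0.7443 * 100
= 35.5924%

35.5924%


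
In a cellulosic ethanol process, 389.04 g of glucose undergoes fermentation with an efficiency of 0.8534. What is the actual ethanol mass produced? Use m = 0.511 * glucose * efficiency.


Actual ethanol: m = 0.511 * 389.04 * 0.8534
m = 169.6554 g

169.6554 g


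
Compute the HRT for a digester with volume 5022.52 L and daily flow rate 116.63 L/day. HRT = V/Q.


HRT = V / Q
= 5022.52 / 116.63
= 43.0637 days

43.0637 days


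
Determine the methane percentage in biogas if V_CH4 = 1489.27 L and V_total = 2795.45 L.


CH4% = V_CH4 / V_total * 100
= 1489.27 / 2795.45 * 100
= 53.2748%

53.2748%


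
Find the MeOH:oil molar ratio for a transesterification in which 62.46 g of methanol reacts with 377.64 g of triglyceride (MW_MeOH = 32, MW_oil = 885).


Molar ratio = n_MeOH / n_oil = (MeOH/32) / (oil/885) = (MeOH * 885) / (32 * oil)
= (62.46 * 885) / (32 * 377.64)
= 4.5742

4.5742


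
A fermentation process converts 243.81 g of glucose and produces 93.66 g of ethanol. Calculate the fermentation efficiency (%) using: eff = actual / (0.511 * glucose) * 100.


Fermentation efficiency = (actual / (0.511 * glucose)) * 100
= (93.66 / (0.511 * 243.81)) * 100
= 75.1764%

75.1764%


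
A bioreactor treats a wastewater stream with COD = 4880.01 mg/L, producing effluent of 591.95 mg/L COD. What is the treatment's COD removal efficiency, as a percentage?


eta = (COD_in - COD_out) / COD_in * 100
= (4880.01 - 591.95) / 4880.01 * 100
= 87.8699%

87.8699%


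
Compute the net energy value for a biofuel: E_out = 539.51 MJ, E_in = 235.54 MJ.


NEV = E_out - E_in
= 539.51 - 235.54
= 303.9700 MJ

303.9700 MJ


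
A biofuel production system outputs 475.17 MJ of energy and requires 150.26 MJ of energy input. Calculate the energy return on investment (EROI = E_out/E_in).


EROI = E_out / E_in
= 475.17 / 150.26
= 3.1623

3.1623


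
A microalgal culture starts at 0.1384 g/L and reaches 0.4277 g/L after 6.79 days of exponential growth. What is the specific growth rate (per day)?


mu = ln(X2/X1) / dt
= ln(0.4277/0.1384) / 6.79
= 0.1662 per day

0.1662 per day


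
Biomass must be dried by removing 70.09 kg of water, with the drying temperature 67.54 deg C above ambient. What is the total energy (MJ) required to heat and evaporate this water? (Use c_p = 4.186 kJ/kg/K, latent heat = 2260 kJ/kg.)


E = m_water * (4.186 * dT + 2260) / 1000
= 70.09 * (4.186 * 67.54 + 2260) / 1000
= 178.2194 MJ

178.2194 MJ


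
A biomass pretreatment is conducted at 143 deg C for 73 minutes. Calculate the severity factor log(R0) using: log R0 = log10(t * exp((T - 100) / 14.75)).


logR0 = log10(t * exp((T - 100) / 14.75))
= log10(73 * exp((143 - 100) / 14.75))
= 3.1294

3.1294


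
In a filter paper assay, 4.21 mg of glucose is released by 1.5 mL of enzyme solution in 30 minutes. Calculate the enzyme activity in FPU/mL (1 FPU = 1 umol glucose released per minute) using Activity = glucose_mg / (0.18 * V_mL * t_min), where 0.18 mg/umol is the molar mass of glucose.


Activity = glucose_mg / (0.18 mg/umol * V_mL * t_min)
= 4.21 / (0.18 * 1.5 * 30)
= 0.5198 FPU/mL

0.5198 FPU/mL


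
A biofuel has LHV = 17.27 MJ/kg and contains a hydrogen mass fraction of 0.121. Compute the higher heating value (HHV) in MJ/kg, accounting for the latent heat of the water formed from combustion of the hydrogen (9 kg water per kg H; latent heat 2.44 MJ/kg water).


HHV = LHV + H_frac * 9 * 2.44
= 17.27 + 0.121 * 9 * 2.44
= 19.9272 MJ/kg

19.9272 MJ/kg


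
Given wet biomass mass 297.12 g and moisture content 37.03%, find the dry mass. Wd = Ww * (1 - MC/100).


Wd = Ww * (1 - MC/100)
= 297.12 * (1 - 37.03/100)
= 187.0965 g

187.0965 g


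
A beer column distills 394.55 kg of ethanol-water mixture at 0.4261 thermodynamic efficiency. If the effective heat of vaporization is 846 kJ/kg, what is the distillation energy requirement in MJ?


E = m * 846 / (eta * 1000)
= 394.55 * 846 / (0.4261 * 1000)
= 783.3591 MJ

783.3591 MJ


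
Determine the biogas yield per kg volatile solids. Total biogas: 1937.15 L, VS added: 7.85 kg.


Y = V / VS
= 1937.15 / 7.85
= 246.7707 L/kg VS

246.7707 L/kg VS


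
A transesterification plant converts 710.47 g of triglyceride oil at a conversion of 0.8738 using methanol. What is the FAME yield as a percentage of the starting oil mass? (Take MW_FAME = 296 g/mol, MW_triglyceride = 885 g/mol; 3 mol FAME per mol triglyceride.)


m_FAME = oil * conv * (3 * 296 / 885) = oil * conv * (888/885)
= 710.47 * 0.8738 * 888 / 885
= 622.9131 g
Y = m_FAME / oil * 100 = conv * (888/885) * 100
= 0.8738 * 888 / 885 * 100
= 87.68%

87.68%


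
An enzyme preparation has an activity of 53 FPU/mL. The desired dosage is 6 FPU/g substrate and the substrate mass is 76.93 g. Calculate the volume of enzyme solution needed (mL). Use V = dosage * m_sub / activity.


V = dosage * m_sub / activity
V = 6 * 76.93 / 53
V = 8.7091 mL

8.7091 mL


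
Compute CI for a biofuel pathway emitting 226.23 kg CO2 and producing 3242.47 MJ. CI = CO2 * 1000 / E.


CI = CO2 * 1000 / E
= 226.23 * 1000 / 3242.47
= 69.7709 g CO2/MJ

69.7709 g CO2/MJ


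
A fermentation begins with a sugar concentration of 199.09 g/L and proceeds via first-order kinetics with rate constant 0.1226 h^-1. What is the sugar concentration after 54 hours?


S = S0 * exp(-k * t)
S = 199.09 * exp(-0.1226 * 54)
S = 0.2654 g/L

0.2654 g/L


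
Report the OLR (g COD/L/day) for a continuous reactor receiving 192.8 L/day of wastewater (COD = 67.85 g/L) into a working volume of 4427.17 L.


OLR = Q * S / V
= 192.8 * 67.85 / 4427.17
= 2.9548 g/L/day

2.9548 g/L/day


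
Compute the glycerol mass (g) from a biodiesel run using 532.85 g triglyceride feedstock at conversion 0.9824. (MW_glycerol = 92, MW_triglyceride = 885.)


glycerol = oil * conv * (92/885)
= 532.85 * 0.9824 * 92 / 885
= 54.4174 g

54.4174 g


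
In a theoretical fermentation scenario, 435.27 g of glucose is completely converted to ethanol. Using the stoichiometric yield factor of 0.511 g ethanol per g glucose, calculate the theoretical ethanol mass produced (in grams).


Theoretical ethanol yield: m_EtOH = 0.511 * m_glucose
m_EtOH = 0.511 * 435.27 = 222.4230 g

222.4230 g


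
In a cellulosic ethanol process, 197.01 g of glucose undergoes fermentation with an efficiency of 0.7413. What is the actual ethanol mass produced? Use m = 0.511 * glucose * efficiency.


Actual ethanol: m = 0.511 * 197.01 * 0.7413
m = 74.6282 g

74.6282 g


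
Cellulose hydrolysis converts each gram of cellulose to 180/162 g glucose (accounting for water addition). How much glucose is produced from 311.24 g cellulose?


glucose = cellulose * 180/162
= 311.24 * 180/162
= 345.8222 g

345.8222 g


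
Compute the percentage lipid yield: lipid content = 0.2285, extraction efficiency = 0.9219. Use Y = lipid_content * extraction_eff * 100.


Y = lipid_content * extraction_eff * 100
= 0.2285 * 0.9219 * 100
= 21.0654%

21.0654%


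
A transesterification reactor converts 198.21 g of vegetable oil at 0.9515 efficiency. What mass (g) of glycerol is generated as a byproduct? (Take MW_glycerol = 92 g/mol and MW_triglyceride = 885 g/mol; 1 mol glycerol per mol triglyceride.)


glycerol = oil * conv * (92/885)
= 198.21 * 0.9515 * 92 / 885
= 19.6055 g

19.6055 g


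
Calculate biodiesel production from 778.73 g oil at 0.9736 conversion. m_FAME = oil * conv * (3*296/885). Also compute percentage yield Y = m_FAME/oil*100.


m_FAME = oil * conv * (3 * 296 / 885) = oil * conv * (888/885)
= 778.73 * 0.9736 * 888 / 885
= 760.7416 g
Y = m_FAME / oil * 100 = conv * (888/885) * 100
= 0.9736 * 888 / 885 * 100
= 97.69%

760.7416 g FAME; Y = 97.69%


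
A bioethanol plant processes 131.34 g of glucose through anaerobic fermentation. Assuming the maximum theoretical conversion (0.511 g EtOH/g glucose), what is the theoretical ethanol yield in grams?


Theoretical ethanol yield: m_EtOH = 0.511 * m_glucose
m_EtOH = 0.511 * 131.34 = 67.1147 g

67.1147 g


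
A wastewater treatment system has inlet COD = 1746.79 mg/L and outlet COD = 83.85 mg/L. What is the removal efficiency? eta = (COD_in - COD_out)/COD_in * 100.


eta = (COD_in - COD_out) / COD_in * 100
= (1746.79 - 83.85) / 1746.79 * 100
= 95.1998%

95.1998%


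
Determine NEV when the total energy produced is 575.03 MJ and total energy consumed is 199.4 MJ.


NEV = E_out - E_in
= 575.03 - 199.4
= 375.6300 MJ

375.6300 MJ


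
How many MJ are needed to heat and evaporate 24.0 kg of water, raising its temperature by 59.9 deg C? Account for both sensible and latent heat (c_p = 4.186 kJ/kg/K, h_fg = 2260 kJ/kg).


E = m_water * (4.186 * dT + 2260) / 1000
= 24.0 * (4.186 * 59.9 + 2260) / 1000
= 60.2578 MJ

60.2578 MJ


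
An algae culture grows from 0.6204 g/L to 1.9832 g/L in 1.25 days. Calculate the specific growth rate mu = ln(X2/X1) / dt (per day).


mu = ln(X2/X1) / dt
= ln(1.9832/0.6204) / 1.25
= 0.9297 per day

0.9297 per day


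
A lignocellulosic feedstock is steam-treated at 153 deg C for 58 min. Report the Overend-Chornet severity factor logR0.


logR0 = log10(t * exp((T - 100) / 14.75))
= log10(58 * exp((153 - 100) / 14.75))
= 3.3239

3.3239


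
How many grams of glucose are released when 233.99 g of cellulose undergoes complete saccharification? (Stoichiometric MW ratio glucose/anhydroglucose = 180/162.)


glucose = cellulose * 180/162
= 233.99 * 180/162
= 259.9889 g

259.9889 g


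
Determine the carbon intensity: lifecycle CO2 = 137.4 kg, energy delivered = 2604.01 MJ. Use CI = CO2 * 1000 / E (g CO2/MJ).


CI = CO2 * 1000 / E
= 137.4 * 1000 / 2604.01
= 52.7648 g CO2/MJ

52.7648 g CO2/MJ


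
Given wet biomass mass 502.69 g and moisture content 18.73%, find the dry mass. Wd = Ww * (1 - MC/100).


Wd = Ww * (1 - MC/100)
= 502.69 * (1 - 18.73/100)
= 408.5362 g

408.5362 g


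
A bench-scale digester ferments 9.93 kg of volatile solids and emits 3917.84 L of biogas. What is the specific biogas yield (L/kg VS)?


Y = V / VS
= 3917.84 / 9.93
= 394.5458 L/kg VS

394.5458 L/kg VS


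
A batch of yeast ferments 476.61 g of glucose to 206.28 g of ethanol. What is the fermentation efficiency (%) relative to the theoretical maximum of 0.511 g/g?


Fermentation efficiency = (actual / (0.511 * glucose)) * 100
= (206.28 / (0.511 * 476.61)) * 100
= 84.6980%

84.6980%


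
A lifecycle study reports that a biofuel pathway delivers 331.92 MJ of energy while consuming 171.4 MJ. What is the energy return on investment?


EROI = E_out / E_in
= 331.92 / 171.4
= 1.9365

1.9365


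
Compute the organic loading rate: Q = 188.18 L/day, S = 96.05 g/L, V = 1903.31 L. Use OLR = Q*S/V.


OLR = Q * S / V
= 188.18 * 96.05 / 1903.31
= 9.4965 g/L/day

9.4965 g/L/day


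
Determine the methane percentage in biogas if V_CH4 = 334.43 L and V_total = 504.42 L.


CH4% = V_CH4 / V_total * 100
= 334.43 / 504.42 * 100
= 66.2999%

66.2999%


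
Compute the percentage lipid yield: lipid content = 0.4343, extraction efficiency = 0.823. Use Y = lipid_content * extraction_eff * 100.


Y = lipid_content * extraction_eff * 100
= 0.4343 * 0.823 * 100
= 35.7429%

35.7429%


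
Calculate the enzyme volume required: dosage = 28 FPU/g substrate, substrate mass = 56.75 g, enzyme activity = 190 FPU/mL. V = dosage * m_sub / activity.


V = dosage * m_sub / activity
V = 28 * 56.75 / 190
V = 8.3632 mL

8.3632 mL


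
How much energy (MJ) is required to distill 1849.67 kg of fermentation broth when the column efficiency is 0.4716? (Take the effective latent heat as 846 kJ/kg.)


E = m * 846 / (eta * 1000)
= 1849.67 * 846 / (0.4716 * 1000)
= 3318.1103 MJ

3318.1103 MJ


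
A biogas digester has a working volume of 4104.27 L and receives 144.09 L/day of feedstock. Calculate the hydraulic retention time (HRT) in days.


HRT = V / Q
= 4104.27 / 144.09
= 28.4841 days

28.4841 days


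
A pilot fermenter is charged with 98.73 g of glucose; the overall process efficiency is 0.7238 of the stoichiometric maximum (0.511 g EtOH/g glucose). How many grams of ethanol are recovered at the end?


Actual ethanol: m = 0.511 * 98.73 * 0.7238
m = 36.5165 g

36.5165 g


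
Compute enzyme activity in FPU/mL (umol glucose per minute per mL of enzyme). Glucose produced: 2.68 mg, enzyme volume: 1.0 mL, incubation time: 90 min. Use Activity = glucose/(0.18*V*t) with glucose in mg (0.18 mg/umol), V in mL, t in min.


Activity = glucose_mg / (0.18 mg/umol * V_mL * t_min)
= 2.68 / (0.18 * 1.0 * 90)
= 0.1654 FPU/mL

0.1654 FPU/mL


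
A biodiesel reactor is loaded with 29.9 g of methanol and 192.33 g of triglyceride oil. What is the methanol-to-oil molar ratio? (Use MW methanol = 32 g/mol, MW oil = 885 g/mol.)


Molar ratio = n_MeOH / n_oil = (MeOH/32) / (oil/885) = (MeOH * 885) / (32 * oil)
= (29.9 * 885) / (32 * 192.33)
= 4.2995

4.2995


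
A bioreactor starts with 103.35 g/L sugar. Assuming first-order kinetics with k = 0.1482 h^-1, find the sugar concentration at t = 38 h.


S = S0 * exp(-k * t)
S = 103.35 * exp(-0.1482 * 38)
S = 0.3703 g/L

0.3703 g/L


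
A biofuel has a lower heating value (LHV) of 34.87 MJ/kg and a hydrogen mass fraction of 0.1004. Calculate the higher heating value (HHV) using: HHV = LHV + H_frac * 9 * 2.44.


HHV = LHV + H_frac * 9 * 2.44
= 34.87 + 0.1004 * 9 * 2.44
= 37.0748 MJ/kg

37.0748 MJ/kg


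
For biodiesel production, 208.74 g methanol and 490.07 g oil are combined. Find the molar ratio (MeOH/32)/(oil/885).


Molar ratio = n_MeOH / n_oil = (MeOH/32) / (oil/885) = (MeOH * 885) / (32 * oil)
= (208.74 * 885) / (32 * 490.07)
= 11.7799

11.7799


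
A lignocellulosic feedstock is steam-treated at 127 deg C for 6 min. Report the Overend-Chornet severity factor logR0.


logR0 = log10(t * exp((T - 100) / 14.75))
= log10(6 * exp((127 - 100) / 14.75))
= 1.5731

1.5731


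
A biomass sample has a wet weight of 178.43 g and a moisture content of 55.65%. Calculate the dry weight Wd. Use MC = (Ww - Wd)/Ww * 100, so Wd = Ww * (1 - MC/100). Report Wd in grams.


Wd = Ww * (1 - MC/100)
= 178.43 * (1 - 55.65/100)
= 79.1337 g

79.1337 g


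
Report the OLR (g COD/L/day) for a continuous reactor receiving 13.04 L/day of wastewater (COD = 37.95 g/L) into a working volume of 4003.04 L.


OLR = Q * S / V
= 13.04 * 37.95 / 4003.04
= 0.1236 g/L/day

0.1236 g/L/day


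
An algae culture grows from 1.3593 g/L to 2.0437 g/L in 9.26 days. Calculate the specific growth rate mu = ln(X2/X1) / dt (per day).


mu = ln(X2/X1) / dt
= ln(2.0437/1.3593) / 9.26
= 0.0440 per day

0.0440 per day


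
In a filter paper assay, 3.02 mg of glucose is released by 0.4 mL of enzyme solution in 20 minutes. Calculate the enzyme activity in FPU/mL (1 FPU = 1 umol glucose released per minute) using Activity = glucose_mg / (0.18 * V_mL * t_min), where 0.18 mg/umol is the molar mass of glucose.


Activity = glucose_mg / (0.18 mg/umol * V_mL * t_min)
= 3.02 / (0.18 * 0.4 * 20)
= 2.0972 FPU/mL

2.0972 FPU/mL


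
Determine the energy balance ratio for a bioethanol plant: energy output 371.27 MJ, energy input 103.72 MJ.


EROI = E_out / E_in
= 371.27 / 103.72
= 3.5795

3.5795


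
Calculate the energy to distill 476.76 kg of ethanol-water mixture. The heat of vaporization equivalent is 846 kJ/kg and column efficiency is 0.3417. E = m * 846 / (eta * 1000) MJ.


E = m * 846 / (eta * 1000)
= 476.76 * 846 / (0.3417 * 1000)
= 1180.3891 MJ

1180.3891 MJ


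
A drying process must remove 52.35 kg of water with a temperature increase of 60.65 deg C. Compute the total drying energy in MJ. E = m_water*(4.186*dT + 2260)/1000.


E = m_water * (4.186 * dT + 2260) / 1000
= 52.35 * (4.186 * 60.65 + 2260) / 1000
= 131.6017 MJ

131.6017 MJ


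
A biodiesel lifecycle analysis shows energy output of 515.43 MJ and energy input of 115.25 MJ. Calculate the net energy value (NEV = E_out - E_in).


NEV = E_out - E_in
= 515.43 - 115.25
= 400.1800 MJ

400.1800 MJ


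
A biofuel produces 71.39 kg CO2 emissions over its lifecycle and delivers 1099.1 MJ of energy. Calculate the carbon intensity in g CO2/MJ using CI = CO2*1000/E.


CI = CO2 * 1000 / E
= 71.39 * 1000 / 1099.1
= 64.9531 g CO2/MJ

64.9531 g CO2/MJ


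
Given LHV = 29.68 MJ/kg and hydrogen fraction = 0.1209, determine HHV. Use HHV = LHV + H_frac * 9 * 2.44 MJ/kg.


HHV = LHV + H_frac * 9 * 2.44
= 29.68 + 0.1209 * 9 * 2.44
= 32.3350 MJ/kg

32.3350 MJ/kg


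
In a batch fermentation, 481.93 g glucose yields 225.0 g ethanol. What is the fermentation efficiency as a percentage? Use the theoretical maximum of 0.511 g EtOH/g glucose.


Fermentation efficiency = (actual / (0.511 * glucose)) * 100
= (225.0 / (0.511 * 481.93)) * 100
= 91.3645%

91.3645%


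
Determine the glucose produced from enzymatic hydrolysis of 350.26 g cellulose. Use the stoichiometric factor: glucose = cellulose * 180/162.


glucose = cellulose * 180/162
= 350.26 * 180/162
= 389.1778 g

389.1778 g


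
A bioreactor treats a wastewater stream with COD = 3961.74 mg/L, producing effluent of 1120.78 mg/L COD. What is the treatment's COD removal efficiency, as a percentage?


eta = (COD_in - COD_out) / COD_in * 100
= (3961.74 - 1120.78) / 3961.74 * 100
= 71.7099%

71.7099%


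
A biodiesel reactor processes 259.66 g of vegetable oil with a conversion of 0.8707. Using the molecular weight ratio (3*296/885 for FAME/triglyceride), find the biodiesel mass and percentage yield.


m_FAME = oil * conv * (3 * 296 / 885) = oil * conv * (888/885)
= 259.66 * 0.8707 * 888 / 885
= 226.8524 g
Y = m_FAME / oil * 100 = conv * (888/885) * 100
= 0.8707 * 888 / 885 * 100
= 87.37%

226.8524 g FAME; Y = 87.37%


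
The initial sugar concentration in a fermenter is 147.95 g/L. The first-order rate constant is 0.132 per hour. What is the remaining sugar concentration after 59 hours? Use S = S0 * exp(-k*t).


S = S0 * exp(-k * t)
S = 147.95 * exp(-0.132 * 59)
S = 0.0614 g/L

0.0614 g/L


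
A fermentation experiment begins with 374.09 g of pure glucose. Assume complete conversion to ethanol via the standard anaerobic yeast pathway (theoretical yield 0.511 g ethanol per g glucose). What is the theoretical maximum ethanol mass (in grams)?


Theoretical ethanol yield: m_EtOH = 0.511 * m_glucose
m_EtOH = 0.511 * 374.09 = 191.1600 g

191.1600 g


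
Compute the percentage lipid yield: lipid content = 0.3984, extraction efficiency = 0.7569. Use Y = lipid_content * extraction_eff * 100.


Y = lipid_content * extraction_eff * 100
= 0.3984 * 0.7569 * 100
= 30.1549%

30.1549%


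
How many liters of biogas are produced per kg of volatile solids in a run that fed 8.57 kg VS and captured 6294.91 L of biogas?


Y = V / VS
= 6294.91 / 8.57
= 734.5286 L/kg VS

734.5286 L/kg VS


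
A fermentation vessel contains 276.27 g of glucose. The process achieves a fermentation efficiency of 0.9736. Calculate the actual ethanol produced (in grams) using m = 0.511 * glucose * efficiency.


Actual ethanol: m = 0.511 * 276.27 * 0.9736
m = 137.4470 g

137.4470 g


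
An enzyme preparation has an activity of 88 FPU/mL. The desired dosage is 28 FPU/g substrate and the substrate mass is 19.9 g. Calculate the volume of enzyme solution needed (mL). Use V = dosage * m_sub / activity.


V = dosage * m_sub / activity
V = 28 * 19.9 / 88
V = 6.3318 mL

6.3318 mL


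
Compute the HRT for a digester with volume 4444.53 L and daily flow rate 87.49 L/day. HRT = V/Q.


HRT = V / Q
= 4444.53 / 87.49
= 50.8004 days

50.8004 days


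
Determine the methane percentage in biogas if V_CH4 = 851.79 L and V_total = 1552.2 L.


CH4% = V_CH4 / V_total * 100
= 851.79 / 1552.2 * 100
= 54.8763%

54.8763%


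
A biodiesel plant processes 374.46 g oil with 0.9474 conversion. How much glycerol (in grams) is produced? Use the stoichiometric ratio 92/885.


glycerol = oil * conv * (92/885)
= 374.46 * 0.9474 * 92 / 885
= 36.8794 g

36.8794 g


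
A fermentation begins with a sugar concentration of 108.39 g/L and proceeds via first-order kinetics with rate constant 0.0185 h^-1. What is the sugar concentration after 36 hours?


S = S0 * exp(-k * t)
S = 108.39 * exp(-0.0185 * 36)
S = 55.6864 g/L

55.6864 g/L


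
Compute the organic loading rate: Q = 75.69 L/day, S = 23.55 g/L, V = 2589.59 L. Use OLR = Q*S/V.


OLR = Q * S / V
= 75.69 * 23.55 / 2589.59
= 0.6883 g/L/day

0.6883 g/L/day


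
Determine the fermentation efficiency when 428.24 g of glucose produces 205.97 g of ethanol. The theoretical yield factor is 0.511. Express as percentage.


Fermentation efficiency = (actual / (0.511 * glucose)) * 100
= (205.97 / (0.511 * 428.24)) * 100
= 94.1230%

94.1230%
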